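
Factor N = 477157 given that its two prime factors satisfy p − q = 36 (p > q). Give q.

Since p = q + 36, we have 477157 = q(q + 36), so q² + 36q − 477157 = 0.
Discriminant: 36² + 4·477157 = 1296 + 1908628 = 1909924; √1909924 = 1382.
q = (−36 + 1382)/2 = 673, and p = q + 36 = 709.
Check: 673 · 709 = 477157.

673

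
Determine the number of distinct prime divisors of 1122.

1122 = 2 · 561
561 = 3 · 187
187 = 11 · 17
1122 = 2 · 3 · 11 · 17, which has 4 distinct prime factors.

4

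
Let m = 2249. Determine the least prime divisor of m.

13

2249 is odd.
Digit sum 17, not divisible by 3.
Ends in 9: not divisible by 5.
7: 2249 = 7·321 + 2
11: 2249 = 11·204 + 5
13: 2249 = 13·173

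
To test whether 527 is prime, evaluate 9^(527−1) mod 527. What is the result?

9^1 ≡ 9 (mod 527)
9^2 ≡ 9^2 = 81 ≡ 81 (mod 527)
9^4 ≡ 81^2 = 6561 ≡ 237 (mod 527)
9^8 ≡ 237^2 = 56169 ≡ 307 (mod 527)
9^16 ≡ 307^2 = 94249 ≡ 443 (mod 527)
9^32 ≡ 443^2 = 196249 ≡ 205 (mod 527)
9^64 ≡ 205^2 = 42025 ≡ 392 (mod 527)
9^128 ≡ 392^2 = 153664 ≡ 307 (mod 527)
9^256 ≡ 307^2 = 94249 ≡ 443 (mod 527)
9^512 ≡ 443^2 = 196249 ≡ 205 (mod 527)
526 = 512 + 8 + 4 + 2 in binary powers of 2.
So 9^526 ≡ 205 · 307 · 237 · 81 ≡ 412 (mod 527).
Since 412 ≠ 1, base 9 is a Fermat witness: 527 is composite.

412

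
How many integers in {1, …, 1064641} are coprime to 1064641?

Factor: 1064641 = 83 · 101 · 127.
φ(1064641) = (83−1) · (101−1) · (127−1) = 82 · 100 · 126 = 1033200.

1033200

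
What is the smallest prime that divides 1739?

1739 is odd.
Digit sum 20, not divisible by 3.
Ends in 9: not divisible by 5.
7: 1739 = 7·248 + 3
11: 1739 = 11·158 + 1
13: 1739 = 13·133 + 10
17: 1739 = 17·102 + 5
19: 1739 = 19·91 + 10
23: 1739 = 23·75 + 14
29: 1739 = 29·59 + 28
31: 1739 = 31·56 + 3
37: 1739 = 37·47

37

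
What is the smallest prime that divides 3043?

17

3043 is odd.
Digit sum 10, not divisible by 3.
Ends in 3: not divisible by 5.
7: 3043 = 7·434 + 5
11: 3043 = 11·276 + 7
13: 3043 = 13·234 + 1
17: 3043 = 17·179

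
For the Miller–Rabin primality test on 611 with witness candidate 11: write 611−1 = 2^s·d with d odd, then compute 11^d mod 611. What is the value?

527

611 − 1 = 610 = 2^1 · 305, so d = 305.
11^1 ≡ 11 (mod 611)
11^2 ≡ 11^2 = 121 ≡ 121 (mod 611)
11^4 ≡ 121^2 = 14641 ≡ 588 (mod 611)
11^8 ≡ 588^2 = 345744 ≡ 529 (mod 611)
11^16 ≡ 529^2 = 279841 ≡ 3 (mod 611)
11^32 ≡ 3^2 = 9 ≡ 9 (mod 611)
11^64 ≡ 9^2 = 81 ≡ 81 (mod 611)
11^128 ≡ 81^2 = 6561 ≡ 451 (mod 611)
11^256 ≡ 451^2 = 203401 ≡ 549 (mod 611)
305 = 256 + 32 + 16 + 1 in binary powers of 2.
So 11^305 ≡ 549 · 9 · 3 · 11 ≡ 527 (mod 611).
Squaring chain: 527; never reaches −1, so base 11 is a Miller–Rabin witness that 611 is composite.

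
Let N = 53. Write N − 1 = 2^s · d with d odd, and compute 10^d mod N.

1

53 − 1 = 52 = 2^2 · 13, so d = 13.
10^1 ≡ 10 (mod 53)
10^2 ≡ 10^2 = 100 ≡ 47 (mod 53)
10^4 ≡ 47^2 = 2209 ≡ 36 (mod 53)
10^8 ≡ 36^2 = 1296 ≡ 24 (mod 53)
13 = 8 + 4 + 1 in binary powers of 2.
So 10^13 ≡ 24 · 36 · 10 ≡ 1 (mod 53).
Since 10^d ≡ 1 (mod 53), base 10 does not prove 53 composite.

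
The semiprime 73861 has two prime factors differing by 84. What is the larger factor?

Since p = q + 84, we have 73861 = q(q + 84), so q² + 84q − 73861 = 0.
Discriminant: 84² + 4·73861 = 7056 + 295444 = 302500; √302500 = 550.
q = (−84 + 550)/2 = 233, and p = q + 84 = 317.
Check: 233 · 317 = 73861.

317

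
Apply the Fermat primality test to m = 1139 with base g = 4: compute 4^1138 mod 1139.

33

4^1 ≡ 4 (mod 1139)
4^2 ≡ 4^2 = 16 ≡ 16 (mod 1139)
4^4 ≡ 16^2 = 256 ≡ 256 (mod 1139)
4^8 ≡ 256^2 = 65536 ≡ 613 (mod 1139)
4^16 ≡ 613^2 = 375769 ≡ 1038 (mod 1139)
4^32 ≡ 1038^2 = 1077444 ≡ 1089 (mod 1139)
4^64 ≡ 1089^2 = 1185921 ≡ 222 (mod 1139)
4^128 ≡ 222^2 = 49284 ≡ 307 (mod 1139)
4^256 ≡ 307^2 = 94249 ≡ 851 (mod 1139)
4^512 ≡ 851^2 = 724201 ≡ 936 (mod 1139)
4^1024 ≡ 936^2 = 876096 ≡ 205 (mod 1139)
1138 = 1024 + 64 + 32 + 16 + 2 in binary powers of 2.
So 4^1138 ≡ 205 · 222 · 1089 · 1038 · 16 ≡ 33 (mod 1139).
Since 33 ≠ 1, base 4 is a Fermat witness: 1139 is composite.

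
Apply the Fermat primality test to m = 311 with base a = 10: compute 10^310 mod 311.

1

10^1 ≡ 10 (mod 311)
10^2 ≡ 10^2 = 100 ≡ 100 (mod 311)
10^4 ≡ 100^2 = 10000 ≡ 48 (mod 311)
10^8 ≡ 48^2 = 2304 ≡ 127 (mod 311)
10^16 ≡ 127^2 = 16129 ≡ 268 (mod 311)
10^32 ≡ 268^2 = 71824 ≡ 294 (mod 311)
10^64 ≡ 294^2 = 86436 ≡ 289 (mod 311)
10^128 ≡ 289^2 = 83521 ≡ 173 (mod 311)
10^256 ≡ 173^2 = 29929 ≡ 73 (mod 311)
310 = 256 + 32 + 16 + 4 + 2 in binary powers of 2.
So 10^310 ≡ 73 · 294 · 268 · 48 · 100 ≡ 1 (mod 311).
Since the result is 1, base 10 gives no evidence that 311 is composite.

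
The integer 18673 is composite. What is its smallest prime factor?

18673 is odd.
Digit sum 25, not divisible by 3.
Ends in 3: not divisible by 5.
7: 18673 = 7·2667 + 4
11: 18673 = 11·1697 + 6
13: 18673 = 13·1436 + 5
17: 18673 = 17·1098 + 7
19: 18673 = 19·982 + 15
23: 18673 = 23·811 + 20
29: 18673 = 29·643 + 26
31: 18673 = 31·602 + 11
37: 18673 = 37·504 + 25
41: 18673 = 41·455 + 18
43: 18673 = 43·434 + 11
47: 18673 = 47·397 + 14
53: 18673 = 53·352 + 17
59: 18673 = 59·316 + 29
61: 18673 = 61·306 + 7
67: 18673 = 67·278 + 47
71: 18673 = 71·263

71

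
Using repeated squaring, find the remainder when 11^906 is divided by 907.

1

11^1 ≡ 11 (mod 907)
11^2 ≡ 11^2 = 121 ≡ 121 (mod 907)
11^4 ≡ 121^2 = 14641 ≡ 129 (mod 907)
11^8 ≡ 129^2 = 16641 ≡ 315 (mod 907)
11^16 ≡ 315^2 = 99225 ≡ 362 (mod 907)
11^32 ≡ 362^2 = 131044 ≡ 436 (mod 907)
11^64 ≡ 436^2 = 190096 ≡ 533 (mod 907)
11^128 ≡ 533^2 = 284089 ≡ 198 (mod 907)
11^256 ≡ 198^2 = 39204 ≡ 203 (mod 907)
11^512 ≡ 203^2 = 41209 ≡ 394 (mod 907)
906 = 512 + 256 + 128 + 8 + 2 in binary powers of 2.
So 11^906 ≡ 394 · 203 · 198 · 315 · 121 ≡ 1 (mod 907).
Since the result is 1, base 11 gives no evidence that 907 is composite.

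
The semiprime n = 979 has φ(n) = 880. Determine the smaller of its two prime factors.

φ(n) = (p−1)(q−1) = n − (p+q) + 1, so p + q = 979 − 880 + 1 = 100.
p and q are the roots of t² − 100t + 979 = 0.
Discriminant: 100² − 4·979 = 10000 − 3916 = 6084; √6084 = 78.
q = (100 − 78)/2 = 11, p = (100 + 78)/2 = 89.
Check: 11 · 89 = 979.

11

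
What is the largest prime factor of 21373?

21373 = 11 · 1943
1943 = 29 · 67
67 is prime.
So 21373 = 11 · 29 · 67; the largest prime factor is 67.

67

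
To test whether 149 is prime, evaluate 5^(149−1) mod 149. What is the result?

1

5^1 ≡ 5 (mod 149)
5^2 ≡ 5^2 = 25 ≡ 25 (mod 149)
5^4 ≡ 25^2 = 625 ≡ 29 (mod 149)
5^8 ≡ 29^2 = 841 ≡ 96 (mod 149)
5^16 ≡ 96^2 = 9216 ≡ 127 (mod 149)
5^32 ≡ 127^2 = 16129 ≡ 37 (mod 149)
5^64 ≡ 37^2 = 1369 ≡ 28 (mod 149)
5^128 ≡ 28^2 = 784 ≡ 39 (mod 149)
148 = 128 + 16 + 4 in binary powers of 2.
So 5^148 ≡ 39 · 127 · 29 ≡ 1 (mod 149).
Since the result is 1, base 5 gives no evidence that 149 is composite.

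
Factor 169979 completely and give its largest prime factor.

169979 = 43 · 3953
3953 = 59 · 67
67 is prime.
So 169979 = 43 · 59 · 67; the largest prime factor is 67.

67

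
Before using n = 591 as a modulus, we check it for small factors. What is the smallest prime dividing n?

591 is odd.
Digit sum 15, divisible by 3.

3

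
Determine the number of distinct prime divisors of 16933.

3

16933 = 7 · 2419
2419 = 41 · 59
16933 = 7 · 41 · 59, which has 3 distinct prime factors.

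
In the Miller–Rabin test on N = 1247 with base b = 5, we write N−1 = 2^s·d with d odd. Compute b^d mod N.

1247 − 1 = 1246 = 2^1 · 623, so d = 623.
5^1 ≡ 5 (mod 1247)
5^2 ≡ 5^2 = 25 ≡ 25 (mod 1247)
5^4 ≡ 25^2 = 625 ≡ 625 (mod 1247)
5^8 ≡ 625^2 = 390625 ≡ 314 (mod 1247)
5^16 ≡ 314^2 = 98596 ≡ 83 (mod 1247)
5^32 ≡ 83^2 = 6889 ≡ 654 (mod 1247)
5^64 ≡ 654^2 = 427716 ≡ 1242 (mod 1247)
5^128 ≡ 1242^2 = 1542564 ≡ 25 (mod 1247)
5^256 ≡ 25^2 = 625 ≡ 625 (mod 1247)
5^512 ≡ 625^2 = 390625 ≡ 314 (mod 1247)
623 = 512 + 64 + 32 + 8 + 4 + 2 + 1 in binary powers of 2.
So 5^623 ≡ 314 · 1242 · 654 · 314 · 625 · 25 · 5 ≡ 695 (mod 1247).
Squaring chain: 695; never reaches −1, so base 5 is a Miller–Rabin witness that 1247 is composite.

695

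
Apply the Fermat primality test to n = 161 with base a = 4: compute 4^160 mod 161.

25

4^1 ≡ 4 (mod 161)
4^2 ≡ 4^2 = 16 ≡ 16 (mod 161)
4^4 ≡ 16^2 = 256 ≡ 95 (mod 161)
4^8 ≡ 95^2 = 9025 ≡ 9 (mod 161)
4^16 ≡ 9^2 = 81 ≡ 81 (mod 161)
4^32 ≡ 81^2 = 6561 ≡ 121 (mod 161)
4^64 ≡ 121^2 = 14641 ≡ 151 (mod 161)
4^128 ≡ 151^2 = 22801 ≡ 100 (mod 161)
160 = 128 + 32 in binary powers of 2.
So 4^160 ≡ 100 · 121 ≡ 25 (mod 161).
Since 25 ≠ 1, base 4 is a Fermat witness: 161 is composite.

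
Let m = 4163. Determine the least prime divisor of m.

23

4163 is odd.
Digit sum 14, not divisible by 3.
Ends in 3: not divisible by 5.
7: 4163 = 7·594 + 5
11: 4163 = 11·378 + 5
13: 4163 = 13·320 + 3
17: 4163 = 17·244 + 15
19: 4163 = 19·219 + 2
23: 4163 = 23·181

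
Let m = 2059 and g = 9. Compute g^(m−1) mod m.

9^1 ≡ 9 (mod 2059)
9^2 ≡ 9^2 = 81 ≡ 81 (mod 2059)
9^4 ≡ 81^2 = 6561 ≡ 384 (mod 2059)
9^8 ≡ 384^2 = 147456 ≡ 1267 (mod 2059)
9^16 ≡ 1267^2 = 1605289 ≡ 1328 (mod 2059)
9^32 ≡ 1328^2 = 1763584 ≡ 1080 (mod 2059)
9^64 ≡ 1080^2 = 1166400 ≡ 1006 (mod 2059)
9^128 ≡ 1006^2 = 1012036 ≡ 1067 (mod 2059)
9^256 ≡ 1067^2 = 1138489 ≡ 1921 (mod 2059)
9^512 ≡ 1921^2 = 3690241 ≡ 513 (mod 2059)
9^1024 ≡ 513^2 = 263169 ≡ 1676 (mod 2059)
9^2048 ≡ 1676^2 = 2808976 ≡ 500 (mod 2059)
2058 = 2048 + 8 + 2 in binary powers of 2.
So 9^2058 ≡ 500 · 1267 · 81 ≡ 1161 (mod 2059).
Since 1161 ≠ 1, base 9 is a Fermat witness: 2059 is composite.

1161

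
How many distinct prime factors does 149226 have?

149226 = 2 · 74613
74613 = 3 · 24871
24871 = 7 · 3553
3553 = 11 · 323
323 = 17 · 19
149226 = 2 · 3 · 7 · 11 · 17 · 19, which has 6 distinct prime factors.

6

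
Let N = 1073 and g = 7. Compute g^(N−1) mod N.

7^1 ≡ 7 (mod 1073)
7^2 ≡ 7^2 = 49 ≡ 49 (mod 1073)
7^4 ≡ 49^2 = 2401 ≡ 255 (mod 1073)
7^8 ≡ 255^2 = 65025 ≡ 645 (mod 1073)
7^16 ≡ 645^2 = 416025 ≡ 774 (mod 1073)
7^32 ≡ 774^2 = 599076 ≡ 342 (mod 1073)
7^64 ≡ 342^2 = 116964 ≡ 7 (mod 1073)
7^128 ≡ 7^2 = 49 ≡ 49 (mod 1073)
7^256 ≡ 49^2 = 2401 ≡ 255 (mod 1073)
7^512 ≡ 255^2 = 65025 ≡ 645 (mod 1073)
7^1024 ≡ 645^2 = 416025 ≡ 774 (mod 1073)
1072 = 1024 + 32 + 16 in binary powers of 2.
So 7^1072 ≡ 774 · 342 · 774 ≡ 7 (mod 1073).
Since 7 ≠ 1, base 7 is a Fermat witness: 1073 is composite.

7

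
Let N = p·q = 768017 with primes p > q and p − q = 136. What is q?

811

Since p = q + 136, we have 768017 = q(q + 136), so q² + 136q − 768017 = 0.
Discriminant: 136² + 4·768017 = 18496 + 3072068 = 3090564; √3090564 = 1758.
q = (−136 + 1758)/2 = 811, and p = q + 136 = 947.
Check: 811 · 947 = 768017.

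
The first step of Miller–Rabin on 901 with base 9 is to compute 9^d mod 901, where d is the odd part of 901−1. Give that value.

859

901 − 1 = 900 = 2^2 · 225, so d = 225.
9^1 ≡ 9 (mod 901)
9^2 ≡ 9^2 = 81 ≡ 81 (mod 901)
9^4 ≡ 81^2 = 6561 ≡ 254 (mod 901)
9^8 ≡ 254^2 = 64516 ≡ 545 (mod 901)
9^16 ≡ 545^2 = 297025 ≡ 596 (mod 901)
9^32 ≡ 596^2 = 355216 ≡ 222 (mod 901)
9^64 ≡ 222^2 = 49284 ≡ 630 (mod 901)
9^128 ≡ 630^2 = 396900 ≡ 460 (mod 901)
225 = 128 + 64 + 32 + 1 in binary powers of 2.
So 9^225 ≡ 460 · 630 · 222 · 9 ≡ 859 (mod 901).
Squaring chain: 859 → 863; never reaches −1, so base 9 is a Miller–Rabin witness that 901 is composite.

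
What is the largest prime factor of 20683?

20683 = 13 · 1591
1591 = 37 · 43
43 is prime.
So 20683 = 13 · 37 · 43; the largest prime factor is 43.

43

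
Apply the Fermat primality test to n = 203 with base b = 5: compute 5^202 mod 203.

5^1 ≡ 5 (mod 203)
5^2 ≡ 5^2 = 25 ≡ 25 (mod 203)
5^4 ≡ 25^2 = 625 ≡ 16 (mod 203)
5^8 ≡ 16^2 = 256 ≡ 53 (mod 203)
5^16 ≡ 53^2 = 2809 ≡ 170 (mod 203)
5^32 ≡ 170^2 = 28900 ≡ 74 (mod 203)
5^64 ≡ 74^2 = 5476 ≡ 198 (mod 203)
5^128 ≡ 198^2 = 39204 ≡ 25 (mod 203)
202 = 128 + 64 + 8 + 2 in binary powers of 2.
So 5^202 ≡ 25 · 198 · 53 · 25 ≡ 23 (mod 203).
Since 23 ≠ 1, base 5 is a Fermat witness: 203 is composite.

23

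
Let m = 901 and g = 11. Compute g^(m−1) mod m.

259

11^1 ≡ 11 (mod 901)
11^2 ≡ 11^2 = 121 ≡ 121 (mod 901)
11^4 ≡ 121^2 = 14641 ≡ 225 (mod 901)
11^8 ≡ 225^2 = 50625 ≡ 169 (mod 901)
11^16 ≡ 169^2 = 28561 ≡ 630 (mod 901)
11^32 ≡ 630^2 = 396900 ≡ 460 (mod 901)
11^64 ≡ 460^2 = 211600 ≡ 766 (mod 901)
11^128 ≡ 766^2 = 586756 ≡ 205 (mod 901)
11^256 ≡ 205^2 = 42025 ≡ 579 (mod 901)
11^512 ≡ 579^2 = 335241 ≡ 69 (mod 901)
900 = 512 + 256 + 128 + 4 in binary powers of 2.
So 11^900 ≡ 69 · 579 · 205 · 225 ≡ 259 (mod 901).
Since 259 ≠ 1, base 11 is a Fermat witness: 901 is composite.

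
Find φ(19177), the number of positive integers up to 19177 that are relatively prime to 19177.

18900

Factor: 19177 = 127 · 151.
φ(19177) = (127−1) · (151−1) = 126 · 150 = 18900.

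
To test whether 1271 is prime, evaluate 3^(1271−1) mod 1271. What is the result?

893

3^1 ≡ 3 (mod 1271)
3^2 ≡ 3^2 = 9 ≡ 9 (mod 1271)
3^4 ≡ 9^2 = 81 ≡ 81 (mod 1271)
3^8 ≡ 81^2 = 6561 ≡ 206 (mod 1271)
3^16 ≡ 206^2 = 42436 ≡ 493 (mod 1271)
3^32 ≡ 493^2 = 243049 ≡ 288 (mod 1271)
3^64 ≡ 288^2 = 82944 ≡ 329 (mod 1271)
3^128 ≡ 329^2 = 108241 ≡ 206 (mod 1271)
3^256 ≡ 206^2 = 42436 ≡ 493 (mod 1271)
3^512 ≡ 493^2 = 243049 ≡ 288 (mod 1271)
3^1024 ≡ 288^2 = 82944 ≡ 329 (mod 1271)
1270 = 1024 + 128 + 64 + 32 + 16 + 4 + 2 in binary powers of 2.
So 3^1270 ≡ 329 · 206 · 329 · 288 · 493 · 81 · 9 ≡ 893 (mod 1271).
Since 893 ≠ 1, base 3 is a Fermat witness: 1271 is composite.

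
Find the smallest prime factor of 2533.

2533 is odd.
Digit sum 13, not divisible by 3.
Ends in 3: not divisible by 5.
7: 2533 = 7·361 + 6
11: 2533 = 11·230 + 3
13: 2533 = 13·194 + 11
17: 2533 = 17·149

17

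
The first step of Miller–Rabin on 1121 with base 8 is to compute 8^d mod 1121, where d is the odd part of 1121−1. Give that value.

1121 − 1 = 1120 = 2^5 · 35, so d = 35.
8^1 ≡ 8 (mod 1121)
8^2 ≡ 8^2 = 64 ≡ 64 (mod 1121)
8^4 ≡ 64^2 = 4096 ≡ 733 (mod 1121)
8^8 ≡ 733^2 = 537289 ≡ 330 (mod 1121)
8^16 ≡ 330^2 = 108900 ≡ 163 (mod 1121)
8^32 ≡ 163^2 = 26569 ≡ 786 (mod 1121)
35 = 32 + 2 + 1 in binary powers of 2.
So 8^35 ≡ 786 · 64 · 8 ≡ 1114 (mod 1121).
Squaring chain: 1114 → 49 → 159 → 619 → 900; never reaches −1, so base 8 is a Miller–Rabin witness that 1121 is composite.

1114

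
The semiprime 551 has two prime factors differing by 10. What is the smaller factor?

Since p = q + 10, we have 551 = q(q + 10), so q² + 10q − 551 = 0.
Discriminant: 10² + 4·551 = 100 + 2204 = 2304; √2304 = 48.
q = (−10 + 48)/2 = 19, and p = q + 10 = 29.
Check: 19 · 29 = 551.

19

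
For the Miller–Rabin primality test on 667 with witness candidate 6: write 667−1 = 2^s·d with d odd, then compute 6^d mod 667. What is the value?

667 − 1 = 666 = 2^1 · 333, so d = 333.
6^1 ≡ 6 (mod 667)
6^2 ≡ 6^2 = 36 ≡ 36 (mod 667)
6^4 ≡ 36^2 = 1296 ≡ 629 (mod 667)
6^8 ≡ 629^2 = 395641 ≡ 110 (mod 667)
6^16 ≡ 110^2 = 12100 ≡ 94 (mod 667)
6^32 ≡ 94^2 = 8836 ≡ 165 (mod 667)
6^64 ≡ 165^2 = 27225 ≡ 545 (mod 667)
6^128 ≡ 545^2 = 297025 ≡ 210 (mod 667)
6^256 ≡ 210^2 = 44100 ≡ 78 (mod 667)
333 = 256 + 64 + 8 + 4 + 1 in binary powers of 2.
So 6^333 ≡ 78 · 545 · 110 · 629 · 6 ≡ 9 (mod 667).
Squaring chain: 9; never reaches −1, so base 6 is a Miller–Rabin witness that 667 is composite.

9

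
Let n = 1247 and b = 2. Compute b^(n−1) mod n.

2^1 ≡ 2 (mod 1247)
2^2 ≡ 2^2 = 4 ≡ 4 (mod 1247)
2^4 ≡ 4^2 = 16 ≡ 16 (mod 1247)
2^8 ≡ 16^2 = 256 ≡ 256 (mod 1247)
2^16 ≡ 256^2 = 65536 ≡ 692 (mod 1247)
2^32 ≡ 692^2 = 478864 ≡ 16 (mod 1247)
2^64 ≡ 16^2 = 256 ≡ 256 (mod 1247)
2^128 ≡ 256^2 = 65536 ≡ 692 (mod 1247)
2^256 ≡ 692^2 = 478864 ≡ 16 (mod 1247)
2^512 ≡ 16^2 = 256 ≡ 256 (mod 1247)
2^1024 ≡ 256^2 = 65536 ≡ 692 (mod 1247)
1246 = 1024 + 128 + 64 + 16 + 8 + 4 + 2 in binary powers of 2.
So 2^1246 ≡ 692 · 692 · 256 · 692 · 256 · 16 · 4 ≡ 173 (mod 1247).
Since 173 ≠ 1, base 2 is a Fermat witness: 1247 is composite.

173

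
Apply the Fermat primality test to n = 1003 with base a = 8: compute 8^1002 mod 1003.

812

8^1 ≡ 8 (mod 1003)
8^2 ≡ 8^2 = 64 ≡ 64 (mod 1003)
8^4 ≡ 64^2 = 4096 ≡ 84 (mod 1003)
8^8 ≡ 84^2 = 7056 ≡ 35 (mod 1003)
8^16 ≡ 35^2 = 1225 ≡ 222 (mod 1003)
8^32 ≡ 222^2 = 49284 ≡ 137 (mod 1003)
8^64 ≡ 137^2 = 18769 ≡ 715 (mod 1003)
8^128 ≡ 715^2 = 511225 ≡ 698 (mod 1003)
8^256 ≡ 698^2 = 487204 ≡ 749 (mod 1003)
8^512 ≡ 749^2 = 561001 ≡ 324 (mod 1003)
1002 = 512 + 256 + 128 + 64 + 32 + 8 + 2 in binary powers of 2.
So 8^1002 ≡ 324 · 749 · 698 · 715 · 137 · 35 · 64 ≡ 812 (mod 1003).
Since 812 ≠ 1, base 8 is a Fermat witness: 1003 is composite.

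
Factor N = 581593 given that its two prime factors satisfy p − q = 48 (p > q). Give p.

Since p = q + 48, we have 581593 = q(q + 48), so q² + 48q − 581593 = 0.
Discriminant: 48² + 4·581593 = 2304 + 2326372 = 2328676; √2328676 = 1526.
q = (−48 + 1526)/2 = 739, and p = q + 48 = 787.
Check: 739 · 787 = 581593.

787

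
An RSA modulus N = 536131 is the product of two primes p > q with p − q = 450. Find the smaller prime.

541

Since p = q + 450, we have 536131 = q(q + 450), so q² + 450q − 536131 = 0.
Discriminant: 450² + 4·536131 = 202500 + 2144524 = 2347024; √2347024 = 1532.
q = (−450 + 1532)/2 = 541, and p = q + 450 = 991.
Check: 541 · 991 = 536131.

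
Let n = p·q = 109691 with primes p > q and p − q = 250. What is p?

Since p = q + 250, we have 109691 = q(q + 250), so q² + 250q − 109691 = 0.
Discriminant: 250² + 4·109691 = 62500 + 438764 = 501264; √501264 = 708.
q = (−250 + 708)/2 = 229, and p = q + 250 = 479.
Check: 229 · 479 = 109691.

479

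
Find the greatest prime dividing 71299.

71299 = 37 · 1927
1927 = 41 · 47
47 is prime.
So 71299 = 37 · 41 · 47; the largest prime factor is 47.

47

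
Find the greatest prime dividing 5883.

53

5883 = 3 · 1961
1961 = 37 · 53
53 is prime.
So 5883 = 3 · 37 · 53; the largest prime factor is 53.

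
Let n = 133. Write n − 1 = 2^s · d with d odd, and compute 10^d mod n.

133 − 1 = 132 = 2^2 · 33, so d = 33.
10^1 ≡ 10 (mod 133)
10^2 ≡ 10^2 = 100 ≡ 100 (mod 133)
10^4 ≡ 100^2 = 10000 ≡ 25 (mod 133)
10^8 ≡ 25^2 = 625 ≡ 93 (mod 133)
10^16 ≡ 93^2 = 8649 ≡ 4 (mod 133)
10^32 ≡ 4^2 = 16 ≡ 16 (mod 133)
33 = 32 + 1 in binary powers of 2.
So 10^33 ≡ 16 · 10 ≡ 27 (mod 133).
Squaring chain: 27 → 64; never reaches −1, so base 10 is a Miller–Rabin witness that 133 is composite.

27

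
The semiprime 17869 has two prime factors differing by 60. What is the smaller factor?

Since p = q + 60, we have 17869 = q(q + 60), so q² + 60q − 17869 = 0.
Discriminant: 60² + 4·17869 = 3600 + 71476 = 75076; √75076 = 274.
q = (−60 + 274)/2 = 107, and p = q + 60 = 167.
Check: 107 · 167 = 17869.

107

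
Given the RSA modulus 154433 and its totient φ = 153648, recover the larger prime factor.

φ(n) = (p−1)(q−1) = n − (p+q) + 1, so p + q = 154433 − 153648 + 1 = 786.
p and q are the roots of t² − 786t + 154433 = 0.
Discriminant: 786² − 4·154433 = 617796 − 617732 = 64; √64 = 8.
q = (786 − 8)/2 = 389, p = (786 + 8)/2 = 397.
Check: 389 · 397 = 154433.

397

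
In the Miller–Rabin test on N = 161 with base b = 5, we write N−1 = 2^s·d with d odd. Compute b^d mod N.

161 − 1 = 160 = 2^5 · 5, so d = 5.
5^1 ≡ 5 (mod 161)
5^2 ≡ 5^2 = 25 ≡ 25 (mod 161)
5^4 ≡ 25^2 = 625 ≡ 142 (mod 161)
5 = 4 + 1 in binary powers of 2.
So 5^5 ≡ 142 · 5 ≡ 66 (mod 161).
Squaring chain: 66 → 9 → 81 → 121 → 151; never reaches −1, so base 5 is a Miller–Rabin witness that 161 is composite.

66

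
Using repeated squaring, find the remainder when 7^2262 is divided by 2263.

1287

7^1 ≡ 7 (mod 2263)
7^2 ≡ 7^2 = 49 ≡ 49 (mod 2263)
7^4 ≡ 49^2 = 2401 ≡ 138 (mod 2263)
7^8 ≡ 138^2 = 19044 ≡ 940 (mod 2263)
7^16 ≡ 940^2 = 883600 ≡ 1030 (mod 2263)
7^32 ≡ 1030^2 = 1060900 ≡ 1816 (mod 2263)
7^64 ≡ 1816^2 = 3297856 ≡ 665 (mod 2263)
7^128 ≡ 665^2 = 442225 ≡ 940 (mod 2263)
7^256 ≡ 940^2 = 883600 ≡ 1030 (mod 2263)
7^512 ≡ 1030^2 = 1060900 ≡ 1816 (mod 2263)
7^1024 ≡ 1816^2 = 3297856 ≡ 665 (mod 2263)
7^2048 ≡ 665^2 = 442225 ≡ 940 (mod 2263)
2262 = 2048 + 128 + 64 + 16 + 4 + 2 in binary powers of 2.
So 7^2262 ≡ 940 · 940 · 665 · 1030 · 138 · 49 ≡ 1287 (mod 2263).
Since 1287 ≠ 1, base 7 is a Fermat witness: 2263 is composite.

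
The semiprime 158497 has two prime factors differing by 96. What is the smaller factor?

353

Since p = q + 96, we have 158497 = q(q + 96), so q² + 96q − 158497 = 0.
Discriminant: 96² + 4·158497 = 9216 + 633988 = 643204; √643204 = 802.
q = (−96 + 802)/2 = 353, and p = q + 96 = 449.
Check: 353 · 449 = 158497.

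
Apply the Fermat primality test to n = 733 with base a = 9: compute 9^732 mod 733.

9^1 ≡ 9 (mod 733)
9^2 ≡ 9^2 = 81 ≡ 81 (mod 733)
9^4 ≡ 81^2 = 6561 ≡ 697 (mod 733)
9^8 ≡ 697^2 = 485809 ≡ 563 (mod 733)
9^16 ≡ 563^2 = 316969 ≡ 313 (mod 733)
9^32 ≡ 313^2 = 97969 ≡ 480 (mod 733)
9^64 ≡ 480^2 = 230400 ≡ 238 (mod 733)
9^128 ≡ 238^2 = 56644 ≡ 203 (mod 733)
9^256 ≡ 203^2 = 41209 ≡ 161 (mod 733)
9^512 ≡ 161^2 = 25921 ≡ 266 (mod 733)
732 = 512 + 128 + 64 + 16 + 8 + 4 in binary powers of 2.
So 9^732 ≡ 266 · 203 · 238 · 313 · 563 · 697 ≡ 1 (mod 733).
Since the result is 1, base 9 gives no evidence that 733 is composite.

1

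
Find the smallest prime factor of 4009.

4009 is odd.
Digit sum 13, not divisible by 3.
Ends in 9: not divisible by 5.
7: 4009 = 7·572 + 5
11: 4009 = 11·364 + 5
13: 4009 = 13·308 + 5
17: 4009 = 17·235 + 14
19: 4009 = 19·211

19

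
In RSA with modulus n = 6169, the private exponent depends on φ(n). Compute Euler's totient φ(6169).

5940

Factor: 6169 = 31 · 199.
φ(6169) = (31−1) · (199−1) = 30 · 198 = 5940.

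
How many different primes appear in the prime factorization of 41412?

41412 = 2^2 · 10353
10353 = 3 · 3451
3451 = 7 · 493
493 = 17 · 29
41412 = 2^2 · 3 · 7 · 17 · 29, which has 5 distinct prime factors.

5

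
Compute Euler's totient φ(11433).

Factor: 11433 = 3 · 37 · 103.
φ(11433) = (3−1) · (37−1) · (103−1) = 2 · 36 · 102 = 7344.

7344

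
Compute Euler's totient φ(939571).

897120

Factor: 939571 = 29 · 179 · 181.
φ(939571) = (29−1) · (179−1) · (181−1) = 28 · 178 · 180 = 897120.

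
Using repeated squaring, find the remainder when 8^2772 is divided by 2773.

1941

8^1 ≡ 8 (mod 2773)
8^2 ≡ 8^2 = 64 ≡ 64 (mod 2773)
8^4 ≡ 64^2 = 4096 ≡ 1323 (mod 2773)
8^8 ≡ 1323^2 = 1750329 ≡ 566 (mod 2773)
8^16 ≡ 566^2 = 320356 ≡ 1461 (mod 2773)
8^32 ≡ 1461^2 = 2134521 ≡ 2084 (mod 2773)
8^64 ≡ 2084^2 = 4343056 ≡ 538 (mod 2773)
8^128 ≡ 538^2 = 289444 ≡ 1052 (mod 2773)
8^256 ≡ 1052^2 = 1106704 ≡ 277 (mod 2773)
8^512 ≡ 277^2 = 76729 ≡ 1858 (mod 2773)
8^1024 ≡ 1858^2 = 3452164 ≡ 2552 (mod 2773)
8^2048 ≡ 2552^2 = 6512704 ≡ 1700 (mod 2773)
2772 = 2048 + 512 + 128 + 64 + 16 + 4 in binary powers of 2.
So 8^2772 ≡ 1700 · 1858 · 1052 · 538 · 1461 · 1323 ≡ 1941 (mod 2773).
Since 1941 ≠ 1, base 8 is a Fermat witness: 2773 is composite.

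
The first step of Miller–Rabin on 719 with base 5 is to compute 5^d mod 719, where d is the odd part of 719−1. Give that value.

719 − 1 = 718 = 2^1 · 359, so d = 359.
5^1 ≡ 5 (mod 719)
5^2 ≡ 5^2 = 25 ≡ 25 (mod 719)
5^4 ≡ 25^2 = 625 ≡ 625 (mod 719)
5^8 ≡ 625^2 = 390625 ≡ 208 (mod 719)
5^16 ≡ 208^2 = 43264 ≡ 124 (mod 719)
5^32 ≡ 124^2 = 15376 ≡ 277 (mod 719)
5^64 ≡ 277^2 = 76729 ≡ 515 (mod 719)
5^128 ≡ 515^2 = 265225 ≡ 633 (mod 719)
5^256 ≡ 633^2 = 400689 ≡ 206 (mod 719)
359 = 256 + 64 + 32 + 4 + 2 + 1 in binary powers of 2.
So 5^359 ≡ 206 · 515 · 277 · 625 · 25 · 5 ≡ 1 (mod 719).
Since 5^d ≡ 1 (mod 719), base 5 does not prove 719 composite.

1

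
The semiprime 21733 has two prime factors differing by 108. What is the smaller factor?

103

Since p = q + 108, we have 21733 = q(q + 108), so q² + 108q − 21733 = 0.
Discriminant: 108² + 4·21733 = 11664 + 86932 = 98596; √98596 = 314.
q = (−108 + 314)/2 = 103, and p = q + 108 = 211.
Check: 103 · 211 = 21733.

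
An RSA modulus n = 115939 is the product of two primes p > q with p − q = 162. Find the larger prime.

Since p = q + 162, we have 115939 = q(q + 162), so q² + 162q − 115939 = 0.
Discriminant: 162² + 4·115939 = 26244 + 463756 = 490000; √490000 = 700.
q = (−162 + 700)/2 = 269, and p = q + 162 = 431.
Check: 269 · 431 = 115939.

431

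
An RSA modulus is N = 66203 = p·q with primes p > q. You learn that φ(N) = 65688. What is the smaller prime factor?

239

φ(n) = (p−1)(q−1) = n − (p+q) + 1, so p + q = 66203 − 65688 + 1 = 516.
p and q are the roots of t² − 516t + 66203 = 0.
Discriminant: 516² − 4·66203 = 266256 − 264812 = 1444; √1444 = 38.
q = (516 − 38)/2 = 239, p = (516 + 38)/2 = 277.
Check: 239 · 277 = 66203.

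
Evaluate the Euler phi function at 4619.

4440

Factor: 4619 = 31 · 149.
φ(4619) = (31−1) · (149−1) = 30 · 148 = 4440.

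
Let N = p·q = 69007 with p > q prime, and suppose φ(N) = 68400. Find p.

φ(n) = (p−1)(q−1) = n − (p+q) + 1, so p + q = 69007 − 68400 + 1 = 608.
p and q are the roots of t² − 608t + 69007 = 0.
Discriminant: 608² − 4·69007 = 369664 − 276028 = 93636; √93636 = 306.
q = (608 − 306)/2 = 151, p = (608 + 306)/2 = 457.
Check: 151 · 457 = 69007.

457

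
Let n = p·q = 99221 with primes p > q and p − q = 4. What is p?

Since p = q + 4, we have 99221 = q(q + 4), so q² + 4q − 99221 = 0.
Discriminant: 4² + 4·99221 = 16 + 396884 = 396900; √396900 = 630.
q = (−4 + 630)/2 = 313, and p = q + 4 = 317.
Check: 313 · 317 = 99221.

317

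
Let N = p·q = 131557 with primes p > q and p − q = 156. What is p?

Since p = q + 156, we have 131557 = q(q + 156), so q² + 156q − 131557 = 0.
Discriminant: 156² + 4·131557 = 24336 + 526228 = 550564; √550564 = 742.
q = (−156 + 742)/2 = 293, and p = q + 156 = 449.
Check: 293 · 449 = 131557.

449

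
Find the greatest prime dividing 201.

67

201 = 3 · 67
67 is prime.
So 201 = 3 · 67; the largest prime factor is 67.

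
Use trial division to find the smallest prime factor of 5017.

5017 is odd.
Digit sum 13, not divisible by 3.
Ends in 7: not divisible by 5.
7: 5017 = 7·716 + 5
11: 5017 = 11·456 + 1
13: 5017 = 13·385 + 12
17: 5017 = 17·295 + 2
19: 5017 = 19·264 + 1
23: 5017 = 23·218 + 3
29: 5017 = 29·173

29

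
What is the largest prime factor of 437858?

437858 = 2 · 218929
218929 = 37 · 5917
5917 = 61 · 97
97 is prime.
So 437858 = 2 · 37 · 61 · 97; the largest prime factor is 97.

97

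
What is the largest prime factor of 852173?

79

852173 = 7 · 121739
121739 = 23 · 5293
5293 = 67 · 79
79 is prime.
So 852173 = 7 · 23 · 67 · 79; the largest prime factor is 79.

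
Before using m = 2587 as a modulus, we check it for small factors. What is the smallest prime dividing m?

2587 is odd.
Digit sum 22, not divisible by 3.
Ends in 7: not divisible by 5.
7: 2587 = 7·369 + 4
11: 2587 = 11·235 + 2
13: 2587 = 13·199

13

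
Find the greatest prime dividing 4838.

59

4838 = 2 · 2419
2419 = 41 · 59
59 is prime.
So 4838 = 2 · 41 · 59; the largest prime factor is 59.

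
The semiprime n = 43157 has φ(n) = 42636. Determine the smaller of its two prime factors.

103

φ(n) = (p−1)(q−1) = n − (p+q) + 1, so p + q = 43157 − 42636 + 1 = 522.
p and q are the roots of t² − 522t + 43157 = 0.
Discriminant: 522² − 4·43157 = 272484 − 172628 = 99856; √99856 = 316.
q = (522 − 316)/2 = 103, p = (522 + 316)/2 = 419.
Check: 103 · 419 = 43157.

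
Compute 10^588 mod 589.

10^1 ≡ 10 (mod 589)
10^2 ≡ 10^2 = 100 ≡ 100 (mod 589)
10^4 ≡ 100^2 = 10000 ≡ 576 (mod 589)
10^8 ≡ 576^2 = 331776 ≡ 169 (mod 589)
10^16 ≡ 169^2 = 28561 ≡ 289 (mod 589)
10^32 ≡ 289^2 = 83521 ≡ 472 (mod 589)
10^64 ≡ 472^2 = 222784 ≡ 142 (mod 589)
10^128 ≡ 142^2 = 20164 ≡ 138 (mod 589)
10^256 ≡ 138^2 = 19044 ≡ 196 (mod 589)
10^512 ≡ 196^2 = 38416 ≡ 131 (mod 589)
588 = 512 + 64 + 8 + 4 in binary powers of 2.
So 10^588 ≡ 131 · 142 · 169 · 576 ≡ 349 (mod 589).
Since 349 ≠ 1, base 10 is a Fermat witness: 589 is composite.

349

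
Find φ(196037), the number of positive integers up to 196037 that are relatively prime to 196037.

Factor: 196037 = 43 · 47 · 97.
φ(196037) = (43−1) · (47−1) · (97−1) = 42 · 46 · 96 = 185472.

185472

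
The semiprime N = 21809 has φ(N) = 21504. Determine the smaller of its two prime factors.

φ(n) = (p−1)(q−1) = n − (p+q) + 1, so p + q = 21809 − 21504 + 1 = 306.
p and q are the roots of t² − 306t + 21809 = 0.
Discriminant: 306² − 4·21809 = 93636 − 87236 = 6400; √6400 = 80.
q = (306 − 80)/2 = 113, p = (306 + 80)/2 = 193.
Check: 113 · 193 = 21809.

113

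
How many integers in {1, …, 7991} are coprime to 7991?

7800

Factor: 7991 = 61 · 131.
φ(7991) = (61−1) · (131−1) = 60 · 130 = 7800.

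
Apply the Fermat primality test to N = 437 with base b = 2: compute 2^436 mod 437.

2^1 ≡ 2 (mod 437)
2^2 ≡ 2^2 = 4 ≡ 4 (mod 437)
2^4 ≡ 4^2 = 16 ≡ 16 (mod 437)
2^8 ≡ 16^2 = 256 ≡ 256 (mod 437)
2^16 ≡ 256^2 = 65536 ≡ 423 (mod 437)
2^32 ≡ 423^2 = 178929 ≡ 196 (mod 437)
2^64 ≡ 196^2 = 38416 ≡ 397 (mod 437)
2^128 ≡ 397^2 = 157609 ≡ 289 (mod 437)
2^256 ≡ 289^2 = 83521 ≡ 54 (mod 437)
436 = 256 + 128 + 32 + 16 + 4 in binary powers of 2.
So 2^436 ≡ 54 · 289 · 196 · 423 · 16 ≡ 358 (mod 437).
Since 358 ≠ 1, base 2 is a Fermat witness: 437 is composite.

358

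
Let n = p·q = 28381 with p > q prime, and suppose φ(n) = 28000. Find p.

φ(n) = (p−1)(q−1) = n − (p+q) + 1, so p + q = 28381 − 28000 + 1 = 382.
p and q are the roots of t² − 382t + 28381 = 0.
Discriminant: 382² − 4·28381 = 145924 − 113524 = 32400; √32400 = 180.
q = (382 − 180)/2 = 101, p = (382 + 180)/2 = 281.
Check: 101 · 281 = 28381.

281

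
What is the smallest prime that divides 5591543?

5591543 is odd.
Digit sum 32, not divisible by 3.
Ends in 3: not divisible by 5.
7: 5591543 = 7·798791 + 6
11: 5591543 = 11·508322 + 1
13: 5591543 = 13·430118 + 9
17: 5591543 = 17·328914 + 5
19: 5591543 = 19·294291 + 14
23: 5591543 = 23·243110 + 13
29: 5591543 = 29·192811 + 24
31: 5591543 = 31·180372 + 11
37: 5591543 = 37·151122 + 29
41: 5591543 = 41·136379 + 4
43: 5591543 = 43·130035 + 38
47: 5591543 = 47·118969

47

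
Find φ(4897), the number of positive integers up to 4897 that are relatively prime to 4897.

Factor: 4897 = 59 · 83.
φ(4897) = (59−1) · (83−1) = 58 · 82 = 4756.

4756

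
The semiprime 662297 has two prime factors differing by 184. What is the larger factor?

Since p = q + 184, we have 662297 = q(q + 184), so q² + 184q − 662297 = 0.
Discriminant: 184² + 4·662297 = 33856 + 2649188 = 2683044; √2683044 = 1638.
q = (−184 + 1638)/2 = 727, and p = q + 184 = 911.
Check: 727 · 911 = 662297.

911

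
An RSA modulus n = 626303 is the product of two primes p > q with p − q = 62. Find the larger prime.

Since p = q + 62, we have 626303 = q(q + 62), so q² + 62q − 626303 = 0.
Discriminant: 62² + 4·626303 = 3844 + 2505212 = 2509056; √2509056 = 1584.
q = (−62 + 1584)/2 = 761, and p = q + 62 = 823.
Check: 761 · 823 = 626303.

823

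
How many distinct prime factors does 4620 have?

5

4620 = 2^2 · 1155
1155 = 3 · 385
385 = 5 · 77
77 = 7 · 11
4620 = 2^2 · 3 · 5 · 7 · 11, which has 5 distinct prime factors.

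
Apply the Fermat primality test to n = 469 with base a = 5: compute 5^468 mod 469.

148

5^1 ≡ 5 (mod 469)
5^2 ≡ 5^2 = 25 ≡ 25 (mod 469)
5^4 ≡ 25^2 = 625 ≡ 156 (mod 469)
5^8 ≡ 156^2 = 24336 ≡ 417 (mod 469)
5^16 ≡ 417^2 = 173889 ≡ 359 (mod 469)
5^32 ≡ 359^2 = 128881 ≡ 375 (mod 469)
5^64 ≡ 375^2 = 140625 ≡ 394 (mod 469)
5^128 ≡ 394^2 = 155236 ≡ 466 (mod 469)
5^256 ≡ 466^2 = 217156 ≡ 9 (mod 469)
468 = 256 + 128 + 64 + 16 + 4 in binary powers of 2.
So 5^468 ≡ 9 · 466 · 394 · 359 · 156 ≡ 148 (mod 469).
Since 148 ≠ 1, base 5 is a Fermat witness: 469 is composite.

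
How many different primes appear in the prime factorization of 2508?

4

2508 = 2^2 · 627
627 = 3 · 209
209 = 11 · 19
2508 = 2^2 · 3 · 11 · 19, which has 4 distinct prime factors.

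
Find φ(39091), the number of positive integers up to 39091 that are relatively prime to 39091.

Factor: 39091 = 13 · 31 · 97.
φ(39091) = (13−1) · (31−1) · (97−1) = 12 · 30 · 96 = 34560.

34560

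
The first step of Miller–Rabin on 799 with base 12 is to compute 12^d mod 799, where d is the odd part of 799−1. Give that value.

799 − 1 = 798 = 2^1 · 399, so d = 399.
12^1 ≡ 12 (mod 799)
12^2 ≡ 12^2 = 144 ≡ 144 (mod 799)
12^4 ≡ 144^2 = 20736 ≡ 761 (mod 799)
12^8 ≡ 761^2 = 579121 ≡ 645 (mod 799)
12^16 ≡ 645^2 = 416025 ≡ 545 (mod 799)
12^32 ≡ 545^2 = 297025 ≡ 596 (mod 799)
12^64 ≡ 596^2 = 355216 ≡ 460 (mod 799)
12^128 ≡ 460^2 = 211600 ≡ 664 (mod 799)
12^256 ≡ 664^2 = 440896 ≡ 647 (mod 799)
399 = 256 + 128 + 8 + 4 + 2 + 1 in binary powers of 2.
So 12^399 ≡ 647 · 664 · 645 · 761 · 144 · 12 ≡ 316 (mod 799).
Squaring chain: 316; never reaches −1, so base 12 is a Miller–Rabin witness that 799 is composite.

316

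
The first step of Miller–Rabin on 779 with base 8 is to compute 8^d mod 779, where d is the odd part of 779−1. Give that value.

620

779 − 1 = 778 = 2^1 · 389, so d = 389.
8^1 ≡ 8 (mod 779)
8^2 ≡ 8^2 = 64 ≡ 64 (mod 779)
8^4 ≡ 64^2 = 4096 ≡ 201 (mod 779)
8^8 ≡ 201^2 = 40401 ≡ 672 (mod 779)
8^16 ≡ 672^2 = 451584 ≡ 543 (mod 779)
8^32 ≡ 543^2 = 294849 ≡ 387 (mod 779)
8^64 ≡ 387^2 = 149769 ≡ 201 (mod 779)
8^128 ≡ 201^2 = 40401 ≡ 672 (mod 779)
8^256 ≡ 672^2 = 451584 ≡ 543 (mod 779)
389 = 256 + 128 + 4 + 1 in binary powers of 2.
So 8^389 ≡ 543 · 672 · 201 · 8 ≡ 620 (mod 779).
Squaring chain: 620; never reaches −1, so base 8 is a Miller–Rabin witness that 779 is composite.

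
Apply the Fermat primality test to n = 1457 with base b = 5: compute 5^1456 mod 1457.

36

5^1 ≡ 5 (mod 1457)
5^2 ≡ 5^2 = 25 ≡ 25 (mod 1457)
5^4 ≡ 25^2 = 625 ≡ 625 (mod 1457)
5^8 ≡ 625^2 = 390625 ≡ 149 (mod 1457)
5^16 ≡ 149^2 = 22201 ≡ 346 (mod 1457)
5^32 ≡ 346^2 = 119716 ≡ 242 (mod 1457)
5^64 ≡ 242^2 = 58564 ≡ 284 (mod 1457)
5^128 ≡ 284^2 = 80656 ≡ 521 (mod 1457)
5^256 ≡ 521^2 = 271441 ≡ 439 (mod 1457)
5^512 ≡ 439^2 = 192721 ≡ 397 (mod 1457)
5^1024 ≡ 397^2 = 157609 ≡ 253 (mod 1457)
1456 = 1024 + 256 + 128 + 32 + 16 in binary powers of 2.
So 5^1456 ≡ 253 · 439 · 521 · 242 · 346 ≡ 36 (mod 1457).
Since 36 ≠ 1, base 5 is a Fermat witness: 1457 is composite.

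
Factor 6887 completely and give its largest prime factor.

97

6887 = 71 · 97
97 is prime.
So 6887 = 71 · 97; the largest prime factor is 97.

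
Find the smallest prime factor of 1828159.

1828159 is odd.
Digit sum 34, not divisible by 3.
Ends in 9: not divisible by 5.
7: 1828159 = 7·261165 + 4
11: 1828159 = 11·166196 + 3
13: 1828159 = 13·140627 + 8
17: 1828159 = 17·107538 + 13
19: 1828159 = 19·96218 + 17
23: 1828159 = 23·79485 + 4
29: 1828159 = 29·63039 + 28
31: 1828159 = 31·58972 + 27
37: 1828159 = 37·49409 + 26
41: 1828159 = 41·44589 + 10
43: 1828159 = 43·42515 + 14
47: 1828159 = 47·38897

47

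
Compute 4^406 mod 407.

70

4^1 ≡ 4 (mod 407)
4^2 ≡ 4^2 = 16 ≡ 16 (mod 407)
4^4 ≡ 16^2 = 256 ≡ 256 (mod 407)
4^8 ≡ 256^2 = 65536 ≡ 9 (mod 407)
4^16 ≡ 9^2 = 81 ≡ 81 (mod 407)
4^32 ≡ 81^2 = 6561 ≡ 49 (mod 407)
4^64 ≡ 49^2 = 2401 ≡ 366 (mod 407)
4^128 ≡ 366^2 = 133956 ≡ 53 (mod 407)
4^256 ≡ 53^2 = 2809 ≡ 367 (mod 407)
406 = 256 + 128 + 16 + 4 + 2 in binary powers of 2.
So 4^406 ≡ 367 · 53 · 81 · 256 · 16 ≡ 70 (mod 407).
Since 70 ≠ 1, base 4 is a Fermat witness: 407 is composite.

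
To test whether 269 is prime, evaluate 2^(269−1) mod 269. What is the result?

2^1 ≡ 2 (mod 269)
2^2 ≡ 2^2 = 4 ≡ 4 (mod 269)
2^4 ≡ 4^2 = 16 ≡ 16 (mod 269)
2^8 ≡ 16^2 = 256 ≡ 256 (mod 269)
2^16 ≡ 256^2 = 65536 ≡ 169 (mod 269)
2^32 ≡ 169^2 = 28561 ≡ 47 (mod 269)
2^64 ≡ 47^2 = 2209 ≡ 57 (mod 269)
2^128 ≡ 57^2 = 3249 ≡ 21 (mod 269)
2^256 ≡ 21^2 = 441 ≡ 172 (mod 269)
268 = 256 + 8 + 4 in binary powers of 2.
So 2^268 ≡ 172 · 256 · 16 ≡ 1 (mod 269).
Since the result is 1, base 2 gives no evidence that 269 is composite.

1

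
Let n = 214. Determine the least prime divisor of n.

214 is even: 2 divides it.

2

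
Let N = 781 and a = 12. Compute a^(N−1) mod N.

529

12^1 ≡ 12 (mod 781)
12^2 ≡ 12^2 = 144 ≡ 144 (mod 781)
12^4 ≡ 144^2 = 20736 ≡ 430 (mod 781)
12^8 ≡ 430^2 = 184900 ≡ 584 (mod 781)
12^16 ≡ 584^2 = 341056 ≡ 540 (mod 781)
12^32 ≡ 540^2 = 291600 ≡ 287 (mod 781)
12^64 ≡ 287^2 = 82369 ≡ 364 (mod 781)
12^128 ≡ 364^2 = 132496 ≡ 507 (mod 781)
12^256 ≡ 507^2 = 257049 ≡ 100 (mod 781)
12^512 ≡ 100^2 = 10000 ≡ 628 (mod 781)
780 = 512 + 256 + 8 + 4 in binary powers of 2.
So 12^780 ≡ 628 · 100 · 584 · 430 ≡ 529 (mod 781).
Since 529 ≠ 1, base 12 is a Fermat witness: 781 is composite.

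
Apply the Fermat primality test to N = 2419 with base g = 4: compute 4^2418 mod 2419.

4^1 ≡ 4 (mod 2419)
4^2 ≡ 4^2 = 16 ≡ 16 (mod 2419)
4^4 ≡ 16^2 = 256 ≡ 256 (mod 2419)
4^8 ≡ 256^2 = 65536 ≡ 223 (mod 2419)
4^16 ≡ 223^2 = 49729 ≡ 1349 (mod 2419)
4^32 ≡ 1349^2 = 1819801 ≡ 713 (mod 2419)
4^64 ≡ 713^2 = 508369 ≡ 379 (mod 2419)
4^128 ≡ 379^2 = 143641 ≡ 920 (mod 2419)
4^256 ≡ 920^2 = 846400 ≡ 2169 (mod 2419)
4^512 ≡ 2169^2 = 4704561 ≡ 2025 (mod 2419)
4^1024 ≡ 2025^2 = 4100625 ≡ 420 (mod 2419)
4^2048 ≡ 420^2 = 176400 ≡ 2232 (mod 2419)
2418 = 2048 + 256 + 64 + 32 + 16 + 2 in binary powers of 2.
So 4^2418 ≡ 2232 · 2169 · 379 · 713 · 1349 · 16 ≡ 879 (mod 2419).
Since 879 ≠ 1, base 4 is a Fermat witness: 2419 is composite.

879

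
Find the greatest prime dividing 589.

31

589 = 19 · 31
31 is prime.
So 589 = 19 · 31; the largest prime factor is 31.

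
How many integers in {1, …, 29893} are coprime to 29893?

29548

Factor: 29893 = 167 · 179.
φ(29893) = (167−1) · (179−1) = 166 · 178 = 29548.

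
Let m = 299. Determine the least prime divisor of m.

299 is odd.
Digit sum 20, not divisible by 3.
Ends in 9: not divisible by 5.
7: 299 = 7·42 + 5
11: 299 = 11·27 + 2
13: 299 = 13·23

13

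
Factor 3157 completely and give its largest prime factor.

3157 = 7 · 451
451 = 11 · 41
41 is prime.
So 3157 = 7 · 11 · 41; the largest prime factor is 41.

41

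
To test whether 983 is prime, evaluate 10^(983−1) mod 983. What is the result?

10^1 ≡ 10 (mod 983)
10^2 ≡ 10^2 = 100 ≡ 100 (mod 983)
10^4 ≡ 100^2 = 10000 ≡ 170 (mod 983)
10^8 ≡ 170^2 = 28900 ≡ 393 (mod 983)
10^16 ≡ 393^2 = 154449 ≡ 118 (mod 983)
10^32 ≡ 118^2 = 13924 ≡ 162 (mod 983)
10^64 ≡ 162^2 = 26244 ≡ 686 (mod 983)
10^128 ≡ 686^2 = 470596 ≡ 722 (mod 983)
10^256 ≡ 722^2 = 521284 ≡ 294 (mod 983)
10^512 ≡ 294^2 = 86436 ≡ 915 (mod 983)
982 = 512 + 256 + 128 + 64 + 16 + 4 + 2 in binary powers of 2.
So 10^982 ≡ 915 · 294 · 722 · 686 · 118 · 170 · 100 ≡ 1 (mod 983).
Since the result is 1, base 10 gives no evidence that 983 is composite.

1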